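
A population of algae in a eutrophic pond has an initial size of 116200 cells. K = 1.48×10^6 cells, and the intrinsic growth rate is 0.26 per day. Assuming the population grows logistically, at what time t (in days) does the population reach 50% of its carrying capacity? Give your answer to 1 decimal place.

9.5 days

A = (K − N₀)/N₀ = (1.48×10^6 − 116200)/116200 = 11.737.
Solve 1.48×10^6/(1 + 11.737·e^(−0.26t)) = 740000: 1 + 11.737·e^(−0.26t) = 2, so e^(−0.26t) = 0.0852031.
−0.26·t = ln(0.0852031) = -2.4627, so t = 2.4627/0.26 = 9.472.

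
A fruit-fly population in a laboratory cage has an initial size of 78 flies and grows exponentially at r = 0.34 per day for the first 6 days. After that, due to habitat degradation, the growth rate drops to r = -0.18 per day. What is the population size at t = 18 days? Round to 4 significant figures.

69.18 flies

Phase 1: N(6) = 78·e^(0.34×6) = 78·e^2.04 = 599.868.
Phase 2 runs for 18 − 6 = 12 days at r = -0.18.
N(18) = 599.868·e^(-0.18×12) = 599.868·e^-2.16 = 69.1798.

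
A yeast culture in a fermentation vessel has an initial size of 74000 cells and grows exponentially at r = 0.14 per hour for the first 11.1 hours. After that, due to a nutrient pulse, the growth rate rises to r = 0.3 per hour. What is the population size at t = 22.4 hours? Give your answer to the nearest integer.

10384453 cells

Phase 1: N(11.1) = 74000·e^(0.14×11.1) = 74000·e^1.554 = 350046.
Phase 2 runs for 22.4 − 11.1 = 11.3 hours at r = 0.3.
N(22.4) = 350046·e^(0.3×11.3) = 350046·e^3.39 = 1.038445×10^7.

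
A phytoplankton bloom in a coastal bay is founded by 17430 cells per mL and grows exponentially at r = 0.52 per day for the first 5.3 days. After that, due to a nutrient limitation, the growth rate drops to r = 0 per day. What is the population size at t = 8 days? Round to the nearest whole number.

Phase 1: N(5.3) = 17430·e^(0.52×5.3) = 17430·e^2.756 = 274292.
Phase 2 runs for 8 − 5.3 = 2.7 days at r = 0.
N(8) = 274292·e^(0×2.7) = 274292·e^-0 = 274292.

274292 cells per mL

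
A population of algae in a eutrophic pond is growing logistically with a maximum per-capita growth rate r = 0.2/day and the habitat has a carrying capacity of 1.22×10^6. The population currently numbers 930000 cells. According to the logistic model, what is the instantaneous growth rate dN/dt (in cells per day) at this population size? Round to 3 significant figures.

44200 cells per day

dN/dt = rN(1 − N/K) = 0.2 × 930000 × (1 − 930000/1.22×10^6).
1 − 930000/1.22×10^6 = 0.2377; dN/dt = 0.2 × 930000 × 0.2377 = 44213.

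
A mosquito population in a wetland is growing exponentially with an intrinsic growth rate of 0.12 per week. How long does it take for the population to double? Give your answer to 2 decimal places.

5.78 weeks

Doubling time t_d = ln(2)/r = 0.6931/0.12 = 5.7762.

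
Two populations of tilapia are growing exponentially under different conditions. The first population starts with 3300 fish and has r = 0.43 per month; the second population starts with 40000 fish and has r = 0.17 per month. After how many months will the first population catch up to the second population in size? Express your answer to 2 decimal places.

9.60 months

Set 3300·e^(0.43t) = 40000·e^(0.17t).
e^((0.43 − 0.17)t) = 40000/3300 → e^(0.26·t) = 12.121.
0.26·t = ln(12.121) = 2.495, so t = 2.495/0.26 = 9.596.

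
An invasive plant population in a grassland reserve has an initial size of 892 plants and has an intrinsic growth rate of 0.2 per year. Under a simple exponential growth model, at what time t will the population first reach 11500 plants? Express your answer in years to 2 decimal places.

Set N₀·e^(rt) = 11500: e^(0.2·t) = 11500/892 = 12.892.
0.2·t = ln(12.892) = 2.5566, so t = 2.5566/0.2 = 12.783.

12.78 years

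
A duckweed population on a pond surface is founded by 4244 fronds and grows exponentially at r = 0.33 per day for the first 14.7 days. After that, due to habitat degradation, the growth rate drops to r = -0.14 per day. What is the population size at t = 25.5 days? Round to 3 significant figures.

Phase 1: N(14.7) = 4244·e^(0.33×14.7) = 4244·e^4.851 = 542673.
Phase 2 runs for 25.5 − 14.7 = 10.8 days at r = -0.14.
N(25.5) = 542673·e^(-0.14×10.8) = 542673·e^-1.512 = 119642.

120000 fronds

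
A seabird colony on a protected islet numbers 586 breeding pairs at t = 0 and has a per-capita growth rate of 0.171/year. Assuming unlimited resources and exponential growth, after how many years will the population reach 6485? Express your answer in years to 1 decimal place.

14.1 years

Set N₀·e^(rt) = 6485: e^(0.171·t) = 6485/586 = 11.067.
0.171·t = ln(11.067) = 2.4039, so t = 2.4039/0.171 = 14.058.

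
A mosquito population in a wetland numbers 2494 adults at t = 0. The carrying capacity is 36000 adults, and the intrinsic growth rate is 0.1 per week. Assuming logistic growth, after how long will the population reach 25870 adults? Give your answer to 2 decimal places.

35.35 weeks

A = (K − N₀)/N₀ = (36000 − 2494)/2494 = 13.435.
Solve 36000/(1 + 13.435·e^(−0.1t)) = 25870: 1 + 13.435·e^(−0.1t) = 1.3916, so e^(−0.1t) = 0.0291465.
−0.1·t = ln(0.0291465) = -3.5354, so t = 3.5354/0.1 = 35.354.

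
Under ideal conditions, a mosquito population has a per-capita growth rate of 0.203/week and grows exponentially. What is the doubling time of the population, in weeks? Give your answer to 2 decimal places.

3.41 weeks

Doubling time t_d = ln(2)/r = 0.6931/0.203 = 3.4145.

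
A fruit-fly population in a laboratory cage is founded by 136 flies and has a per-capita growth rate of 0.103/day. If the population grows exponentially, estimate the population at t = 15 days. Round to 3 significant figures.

N(t) = N₀·e^(rt) = 136 × e^(0.103×15) = 136 × e^1.545.
e^1.545 ≈ 4.688, so N ≈ 136 × 4.688 = 637.564.

638 flies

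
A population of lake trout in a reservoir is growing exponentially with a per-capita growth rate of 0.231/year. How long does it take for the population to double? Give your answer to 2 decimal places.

Doubling time t_d = ln(2)/r = 0.6931/0.231 = 3.0006.

3.00 years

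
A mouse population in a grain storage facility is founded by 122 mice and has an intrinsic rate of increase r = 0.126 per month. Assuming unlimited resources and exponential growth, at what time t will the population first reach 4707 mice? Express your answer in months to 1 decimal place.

29.0 months

Set N₀·e^(rt) = 4707: e^(0.126·t) = 4707/122 = 38.582.
0.126·t = ln(38.582) = 3.6528, so t = 3.6528/0.126 = 28.99.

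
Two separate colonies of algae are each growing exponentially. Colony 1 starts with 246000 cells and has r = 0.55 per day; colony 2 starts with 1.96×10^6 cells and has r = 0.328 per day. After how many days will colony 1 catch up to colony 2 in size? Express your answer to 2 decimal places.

Set 246000·e^(0.55t) = 1.96×10^6·e^(0.328t).
e^((0.55 − 0.328)t) = 1.96×10^6/246000 → e^(0.222·t) = 7.9675.
0.222·t = ln(7.9675) = 2.0754, so t = 2.0754/0.222 = 9.3485.

9.35 days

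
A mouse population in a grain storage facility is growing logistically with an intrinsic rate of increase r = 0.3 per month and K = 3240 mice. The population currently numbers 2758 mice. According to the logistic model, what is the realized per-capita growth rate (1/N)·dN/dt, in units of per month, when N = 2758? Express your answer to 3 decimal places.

(1/N)·dN/dt = r(1 − N/K) = 0.3 × (1 − 2758/3240).
= 0.3 × 0.14877 = 0.04463.

0.045 per month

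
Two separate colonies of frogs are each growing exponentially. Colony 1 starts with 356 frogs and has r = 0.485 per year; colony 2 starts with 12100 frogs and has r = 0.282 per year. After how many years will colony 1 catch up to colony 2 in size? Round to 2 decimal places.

Set 356·e^(0.485t) = 12100·e^(0.282t).
e^((0.485 − 0.282)t) = 12100/356 → e^(0.203·t) = 33.989.
0.203·t = ln(33.989) = 3.526, so t = 3.526/0.203 = 17.37.

17.37 years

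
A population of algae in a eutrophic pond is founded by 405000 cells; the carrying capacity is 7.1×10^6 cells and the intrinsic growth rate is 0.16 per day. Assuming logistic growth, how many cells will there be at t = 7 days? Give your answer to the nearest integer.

A = (K − N₀)/N₀ = (7.1×10^6 − 405000)/405000 = 16.531.
N(t) = K/(1 + A·e^(−rt)) = 7.1×10^6/(1 + 16.531×e^(−0.16×7)).
e^(−1.12) = 0.32628; denominator = 1 + 16.531×0.32628 = 6.3937.
N = 7.1×10^6/6.3937 = 1.11047×10^6.

1110470 cells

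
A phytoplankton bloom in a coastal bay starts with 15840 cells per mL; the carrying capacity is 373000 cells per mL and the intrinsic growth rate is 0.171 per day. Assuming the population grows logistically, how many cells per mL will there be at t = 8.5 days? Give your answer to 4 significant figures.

A = (K − N₀)/N₀ = (373000 − 15840)/15840 = 22.548.
N(t) = K/(1 + A·e^(−rt)) = 373000/(1 + 22.548×e^(−0.171×8.5)).
e^(−1.454) = 0.23375; denominator = 1 + 22.548×0.23375 = 6.2706.
N = 373000/6.2706 = 59483.9.

59480 cells per mL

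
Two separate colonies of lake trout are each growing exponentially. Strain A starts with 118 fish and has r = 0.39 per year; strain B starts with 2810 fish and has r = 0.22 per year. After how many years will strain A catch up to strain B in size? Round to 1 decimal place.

Set 118·e^(0.39t) = 2810·e^(0.22t).
e^((0.39 − 0.22)t) = 2810/118 → e^(0.17·t) = 23.814.
0.17·t = ln(23.814) = 3.1703, so t = 3.1703/0.17 = 18.649.

18.6 years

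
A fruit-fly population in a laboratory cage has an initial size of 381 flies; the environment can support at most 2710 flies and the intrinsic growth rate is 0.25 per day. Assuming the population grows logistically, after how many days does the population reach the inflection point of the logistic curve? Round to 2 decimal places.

7.24 days

Logistic growth is fastest at N = K/2 = 1355.
A = (K − N₀)/N₀ = 6.1129. Set K/(1 + A·e^(−rt)) = K/2 → A·e^(−rt) = 1.
e^(−0.25t) = 1/6.1129 = 0.16359, so t = ln(6.1129)/0.25 = 1.8104/0.25 = 7.2416.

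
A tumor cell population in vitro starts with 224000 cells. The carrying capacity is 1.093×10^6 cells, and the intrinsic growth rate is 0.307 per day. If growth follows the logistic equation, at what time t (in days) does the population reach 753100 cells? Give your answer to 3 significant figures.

7.01 days

A = (K − N₀)/N₀ = (1.093×10^6 − 224000)/224000 = 3.8795.
Solve 1.093×10^6/(1 + 3.8795·e^(−0.307t)) = 753100: 1 + 3.8795·e^(−0.307t) = 1.4513, so e^(−0.307t) = 0.116339.
−0.307·t = ln(0.116339) = -2.1512, so t = 2.1512/0.307 = 7.0073.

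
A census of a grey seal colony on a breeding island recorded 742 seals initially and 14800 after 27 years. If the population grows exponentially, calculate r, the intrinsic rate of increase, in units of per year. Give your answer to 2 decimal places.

From N(t) = N₀·e^(rt): e^(r·27) = 14800/742 = 19.946.
r·27 = ln(19.946) = 2.993, so r = 2.993/27 = 0.11085.

0.11 per year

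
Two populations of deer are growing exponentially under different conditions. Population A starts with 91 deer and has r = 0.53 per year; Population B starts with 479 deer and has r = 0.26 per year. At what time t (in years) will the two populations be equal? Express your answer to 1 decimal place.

6.2 years

Set 91·e^(0.53t) = 479·e^(0.26t).
e^((0.53 − 0.26)t) = 479/91 → e^(0.27·t) = 5.2637.
0.27·t = ln(5.2637) = 1.6608, so t = 1.6608/0.27 = 6.1513.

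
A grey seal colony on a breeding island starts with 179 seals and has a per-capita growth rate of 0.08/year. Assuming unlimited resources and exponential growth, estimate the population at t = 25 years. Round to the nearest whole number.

1323 seals

N(t) = N₀·e^(rt) = 179 × e^(0.08×25) = 179 × e^2.
e^2 ≈ 7.3891, so N ≈ 179 × 7.3891 = 1322.64.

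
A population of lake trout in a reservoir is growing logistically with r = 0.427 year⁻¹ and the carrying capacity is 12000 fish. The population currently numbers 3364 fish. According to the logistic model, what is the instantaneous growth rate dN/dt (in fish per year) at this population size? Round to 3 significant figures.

dN/dt = rN(1 − N/K) = 0.427 × 3364 × (1 − 3364/12000).
1 − 3364/12000 = 0.71967; dN/dt = 0.427 × 3364 × 0.71967 = 1033.7.

1030 fish per year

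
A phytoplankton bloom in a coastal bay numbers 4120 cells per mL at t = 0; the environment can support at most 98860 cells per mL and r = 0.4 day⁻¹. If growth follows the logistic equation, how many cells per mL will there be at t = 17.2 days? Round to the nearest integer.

96577 cells per mL

A = (K − N₀)/N₀ = (98860 − 4120)/4120 = 22.995.
N(t) = K/(1 + A·e^(−rt)) = 98860/(1 + 22.995×e^(−0.4×17.2)).
e^(−6.88) = 0.0010281; denominator = 1 + 22.995×0.0010281 = 1.0236.
N = 98860/1.0236 = 96576.7.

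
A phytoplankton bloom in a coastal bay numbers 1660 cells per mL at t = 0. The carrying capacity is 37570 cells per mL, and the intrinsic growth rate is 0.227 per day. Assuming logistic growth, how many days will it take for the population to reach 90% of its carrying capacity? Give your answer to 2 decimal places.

A = (K − N₀)/N₀ = (37570 − 1660)/1660 = 21.633.
Solve 37570/(1 + 21.633·e^(−0.227t)) = 33813: 1 + 21.633·e^(−0.227t) = 1.1111, so e^(−0.227t) = 0.0051363.
−0.227·t = ln(0.0051363) = -5.2714, so t = 5.2714/0.227 = 23.222.

23.22 days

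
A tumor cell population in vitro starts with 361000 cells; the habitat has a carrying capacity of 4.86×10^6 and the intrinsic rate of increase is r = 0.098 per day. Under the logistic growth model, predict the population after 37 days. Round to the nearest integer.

3649237 cells

A = (K − N₀)/N₀ = (4.86×10^6 − 361000)/361000 = 12.463.
N(t) = K/(1 + A·e^(−rt)) = 4.86×10^6/(1 + 12.463×e^(−0.098×37)).
e^(−3.626) = 0.026622; denominator = 1 + 12.463×0.026622 = 1.3318.
N = 4.86×10^6/1.3318 = 3.649237×10^6.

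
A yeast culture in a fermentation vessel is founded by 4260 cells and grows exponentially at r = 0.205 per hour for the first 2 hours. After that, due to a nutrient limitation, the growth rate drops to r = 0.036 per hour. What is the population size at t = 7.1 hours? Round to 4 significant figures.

7713 cells

Phase 1: N(2) = 4260·e^(0.205×2) = 4260·e^0.41 = 6419.04.
Phase 2 runs for 7.1 − 2 = 5.1 hours at r = 0.036.
N(7.1) = 6419.04·e^(0.036×5.1) = 6419.04·e^0.1836 = 7712.71.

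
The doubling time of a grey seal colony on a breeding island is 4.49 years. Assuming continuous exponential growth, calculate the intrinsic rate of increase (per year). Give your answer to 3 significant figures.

r = ln(2)/t_d = 0.6931/4.49 = 0.15438.

0.154 per year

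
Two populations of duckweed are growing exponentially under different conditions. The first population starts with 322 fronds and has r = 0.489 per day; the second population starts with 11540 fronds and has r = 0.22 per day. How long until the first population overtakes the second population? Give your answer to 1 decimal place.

13.3 days

Set 322·e^(0.489t) = 11540·e^(0.22t).
e^((0.489 − 0.22)t) = 11540/322 → e^(0.269·t) = 35.839.
0.269·t = ln(35.839) = 3.579, so t = 3.579/0.269 = 13.305.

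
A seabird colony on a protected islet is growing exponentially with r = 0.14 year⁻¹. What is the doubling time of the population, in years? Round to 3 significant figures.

Doubling time t_d = ln(2)/r = 0.6931/0.14 = 4.9511.

4.95 years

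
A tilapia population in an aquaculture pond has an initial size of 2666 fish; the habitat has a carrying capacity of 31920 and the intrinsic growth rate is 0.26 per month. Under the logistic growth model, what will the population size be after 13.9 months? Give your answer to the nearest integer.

24636 fish

A = (K − N₀)/N₀ = (31920 − 2666)/2666 = 10.973.
N(t) = K/(1 + A·e^(−rt)) = 31920/(1 + 10.973×e^(−0.26×13.9)).
e^(−3.614) = 0.026944; denominator = 1 + 10.973×0.026944 = 1.2957.
N = 31920/1.2957 = 24636.2.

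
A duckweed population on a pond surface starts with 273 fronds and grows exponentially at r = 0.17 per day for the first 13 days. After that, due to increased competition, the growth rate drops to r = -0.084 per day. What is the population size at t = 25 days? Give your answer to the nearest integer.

908 fronds

Phase 1: N(13) = 273·e^(0.17×13) = 273·e^2.21 = 2488.59.
Phase 2 runs for 25 − 13 = 12 days at r = -0.084.
N(25) = 2488.59·e^(-0.084×12) = 2488.59·e^-1.008 = 908.207.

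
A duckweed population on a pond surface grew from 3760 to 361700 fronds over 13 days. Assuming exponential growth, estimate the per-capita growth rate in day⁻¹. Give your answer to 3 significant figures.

0.351 per day

From N(t) = N₀·e^(rt): e^(r·13) = 361700/3760 = 96.197.
r·13 = ln(96.197) = 4.5664, so r = 4.5664/13 = 0.35126.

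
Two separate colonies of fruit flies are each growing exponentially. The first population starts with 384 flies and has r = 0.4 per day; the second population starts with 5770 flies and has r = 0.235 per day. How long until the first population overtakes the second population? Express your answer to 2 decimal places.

Set 384·e^(0.4t) = 5770·e^(0.235t).
e^((0.4 − 0.235)t) = 5770/384 → e^(0.165·t) = 15.026.
0.165·t = ln(15.026) = 2.7098, so t = 2.7098/0.165 = 16.423.

16.42 days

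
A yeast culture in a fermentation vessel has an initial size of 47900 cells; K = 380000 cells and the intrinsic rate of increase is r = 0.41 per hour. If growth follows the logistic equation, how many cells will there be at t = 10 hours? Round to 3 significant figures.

A = (K − N₀)/N₀ = (380000 − 47900)/47900 = 6.9332.
N(t) = K/(1 + A·e^(−rt)) = 380000/(1 + 6.9332×e^(−0.41×10)).
e^(−4.1) = 0.016573; denominator = 1 + 6.9332×0.016573 = 1.1149.
N = 380000/1.1149 = 340837.

341000 cells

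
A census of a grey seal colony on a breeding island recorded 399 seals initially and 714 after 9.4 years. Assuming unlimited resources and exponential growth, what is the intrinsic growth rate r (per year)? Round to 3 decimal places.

0.062 per year

From N(t) = N₀·e^(rt): e^(r·9.4) = 714/399 = 1.7895.
r·9.4 = ln(1.7895) = 0.58192, so r = 0.58192/9.4 = 0.061907.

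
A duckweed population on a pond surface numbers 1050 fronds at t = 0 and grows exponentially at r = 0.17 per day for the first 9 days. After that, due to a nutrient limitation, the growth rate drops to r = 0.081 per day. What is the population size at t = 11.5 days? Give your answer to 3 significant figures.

Phase 1: N(9) = 1050·e^(0.17×9) = 1050·e^1.53 = 4849.09.
Phase 2 runs for 11.5 − 9 = 2.5 days at r = 0.081.
N(11.5) = 4849.09·e^(0.081×2.5) = 4849.09·e^0.2025 = 5937.51.

5940 fronds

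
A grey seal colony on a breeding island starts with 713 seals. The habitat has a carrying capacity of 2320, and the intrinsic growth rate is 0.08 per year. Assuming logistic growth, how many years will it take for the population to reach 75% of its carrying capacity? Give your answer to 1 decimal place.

A = (K − N₀)/N₀ = (2320 − 713)/713 = 2.2539.
Solve 2320/(1 + 2.2539·e^(−0.08t)) = 1740: 1 + 2.2539·e^(−0.08t) = 1.3333, so e^(−0.08t) = 0.147895.
−0.08·t = ln(0.147895) = -1.9113, so t = 1.9113/0.08 = 23.891.

23.9 years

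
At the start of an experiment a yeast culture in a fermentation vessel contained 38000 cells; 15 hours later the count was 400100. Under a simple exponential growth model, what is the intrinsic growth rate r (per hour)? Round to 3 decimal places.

0.157 per hour

From N(t) = N₀·e^(rt): e^(r·15) = 400100/38000 = 10.529.
r·15 = ln(10.529) = 2.3541, so r = 2.3541/15 = 0.15694.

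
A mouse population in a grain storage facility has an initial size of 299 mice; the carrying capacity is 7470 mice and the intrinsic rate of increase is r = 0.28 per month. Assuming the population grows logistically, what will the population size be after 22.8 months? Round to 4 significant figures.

7179 mice

A = (K − N₀)/N₀ = (7470 − 299)/299 = 23.983.
N(t) = K/(1 + A·e^(−rt)) = 7470/(1 + 23.983×e^(−0.28×22.8)).
e^(−6.384) = 0.0016884; denominator = 1 + 23.983×0.0016884 = 1.0405.
N = 7470/1.0405 = 7179.29.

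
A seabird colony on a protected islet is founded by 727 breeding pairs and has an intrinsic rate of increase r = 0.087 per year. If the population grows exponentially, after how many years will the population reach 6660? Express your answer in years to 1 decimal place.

Set N₀·e^(rt) = 6660: e^(0.087·t) = 6660/727 = 9.1609.
0.087·t = ln(9.1609) = 2.2149, so t = 2.2149/0.087 = 25.459.

25.5 years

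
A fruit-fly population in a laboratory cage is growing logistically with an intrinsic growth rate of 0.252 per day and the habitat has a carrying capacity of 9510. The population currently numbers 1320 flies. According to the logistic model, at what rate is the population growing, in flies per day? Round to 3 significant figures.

286 flies per day

dN/dt = rN(1 − N/K) = 0.252 × 1320 × (1 − 1320/9510).
1 − 1320/9510 = 0.8612; dN/dt = 0.252 × 1320 × 0.8612 = 286.47.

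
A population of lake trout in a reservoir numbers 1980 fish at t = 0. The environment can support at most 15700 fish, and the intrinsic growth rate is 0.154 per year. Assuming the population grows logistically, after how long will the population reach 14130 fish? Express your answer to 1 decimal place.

A = (K − N₀)/N₀ = (15700 − 1980)/1980 = 6.9293.
Solve 15700/(1 + 6.9293·e^(−0.154t)) = 14130: 1 + 6.9293·e^(−0.154t) = 1.1111, so e^(−0.154t) = 0.016035.
−0.154·t = ln(0.016035) = -4.133, so t = 4.133/0.154 = 26.838.

26.8 years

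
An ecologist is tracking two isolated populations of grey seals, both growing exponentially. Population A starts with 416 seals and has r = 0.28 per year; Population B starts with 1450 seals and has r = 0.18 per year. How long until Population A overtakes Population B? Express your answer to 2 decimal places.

12.49 years

Set 416·e^(0.28t) = 1450·e^(0.18t).
e^((0.28 − 0.18)t) = 1450/416 → e^(0.1·t) = 3.4856.
0.1·t = ln(3.4856) = 1.2486, so t = 1.2486/0.1 = 12.486.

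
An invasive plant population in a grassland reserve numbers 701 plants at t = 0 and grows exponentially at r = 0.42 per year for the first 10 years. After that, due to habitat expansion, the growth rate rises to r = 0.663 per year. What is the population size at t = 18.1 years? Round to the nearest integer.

10047234 plants

Phase 1: N(10) = 701·e^(0.42×10) = 701·e^4.2 = 46747.1.
Phase 2 runs for 18.1 − 10 = 8.1 years at r = 0.663.
N(18.1) = 46747.1·e^(0.663×8.1) = 46747.1·e^5.37 = 1.004723×10^7.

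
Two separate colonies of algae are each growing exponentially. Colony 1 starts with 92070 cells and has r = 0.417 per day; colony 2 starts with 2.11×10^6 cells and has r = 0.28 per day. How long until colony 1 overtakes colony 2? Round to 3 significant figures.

22.9 days

Set 92070·e^(0.417t) = 2.11×10^6·e^(0.28t).
e^((0.417 − 0.28)t) = 2.11×10^6/92070 → e^(0.137·t) = 22.917.
0.137·t = ln(22.917) = 3.1319, so t = 3.1319/0.137 = 22.861.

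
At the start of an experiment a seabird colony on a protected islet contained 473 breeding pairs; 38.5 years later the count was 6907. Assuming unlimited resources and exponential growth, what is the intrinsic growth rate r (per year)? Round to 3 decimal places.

0.070 per year

From N(t) = N₀·e^(rt): e^(r·38.5) = 6907/473 = 14.603.
r·38.5 = ln(14.603) = 2.6812, so r = 2.6812/38.5 = 0.069641.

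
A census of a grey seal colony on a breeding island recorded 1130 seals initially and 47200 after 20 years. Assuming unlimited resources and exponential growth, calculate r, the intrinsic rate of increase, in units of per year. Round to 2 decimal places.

0.19 per year

From N(t) = N₀·e^(rt): e^(r·20) = 47200/1130 = 41.77.
r·20 = ln(41.77) = 3.7322, so r = 3.7322/20 = 0.18661.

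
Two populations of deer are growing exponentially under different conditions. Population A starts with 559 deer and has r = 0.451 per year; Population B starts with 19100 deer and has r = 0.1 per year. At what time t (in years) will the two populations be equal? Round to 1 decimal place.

Set 559·e^(0.451t) = 19100·e^(0.1t).
e^((0.451 − 0.1)t) = 19100/559 → e^(0.351·t) = 34.168.
0.351·t = ln(34.168) = 3.5313, so t = 3.5313/0.351 = 10.061.

10.1 years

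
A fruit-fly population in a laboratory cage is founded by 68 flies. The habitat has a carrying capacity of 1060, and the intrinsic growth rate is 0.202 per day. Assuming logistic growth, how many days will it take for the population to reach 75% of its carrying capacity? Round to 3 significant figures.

18.7 days

A = (K − N₀)/N₀ = (1060 − 68)/68 = 14.588.
Solve 1060/(1 + 14.588·e^(−0.202t)) = 795: 1 + 14.588·e^(−0.202t) = 1.3333, so e^(−0.202t) = 0.0228495.
−0.202·t = ln(0.0228495) = -3.7788, so t = 3.7788/0.202 = 18.707.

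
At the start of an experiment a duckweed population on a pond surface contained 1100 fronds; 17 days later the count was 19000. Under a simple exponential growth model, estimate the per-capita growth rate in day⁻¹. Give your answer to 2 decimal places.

From N(t) = N₀·e^(rt): e^(r·17) = 19000/1100 = 17.273.
r·17 = ln(17.273) = 2.8491, so r = 2.8491/17 = 0.1676.

0.17 per day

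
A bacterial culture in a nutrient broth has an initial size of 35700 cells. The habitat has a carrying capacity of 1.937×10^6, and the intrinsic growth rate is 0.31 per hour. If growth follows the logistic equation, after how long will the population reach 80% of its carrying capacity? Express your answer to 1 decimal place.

A = (K − N₀)/N₀ = (1.937×10^6 − 35700)/35700 = 53.258.
Solve 1.937×10^6/(1 + 53.258·e^(−0.31t)) = 1.5496×10^6: 1 + 53.258·e^(−0.31t) = 1.25, so e^(−0.31t) = 0.00469416.
−0.31·t = ln(0.00469416) = -5.3614, so t = 5.3614/0.31 = 17.295.

17.3 hours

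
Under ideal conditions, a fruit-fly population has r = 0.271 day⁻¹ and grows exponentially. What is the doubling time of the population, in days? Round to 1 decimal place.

2.6 days

Doubling time t_d = ln(2)/r = 0.6931/0.271 = 2.5577.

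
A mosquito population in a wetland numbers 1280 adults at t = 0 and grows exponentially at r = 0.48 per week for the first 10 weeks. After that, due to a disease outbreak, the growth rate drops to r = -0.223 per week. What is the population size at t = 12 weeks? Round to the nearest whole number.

99570 adults

Phase 1: N(10) = 1280·e^(0.48×10) = 1280·e^4.8 = 155533.
Phase 2 runs for 12 − 10 = 2 weeks at r = -0.223.
N(12) = 155533·e^(-0.223×2) = 155533·e^-0.446 = 99569.9.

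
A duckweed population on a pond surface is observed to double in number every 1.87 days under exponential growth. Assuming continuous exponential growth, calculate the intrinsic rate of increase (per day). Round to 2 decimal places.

r = ln(2)/t_d = 0.6931/1.87 = 0.37067.

0.37 per day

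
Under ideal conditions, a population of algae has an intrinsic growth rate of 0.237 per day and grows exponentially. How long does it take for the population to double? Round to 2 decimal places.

Doubling time t_d = ln(2)/r = 0.6931/0.237 = 2.9247.

2.92 days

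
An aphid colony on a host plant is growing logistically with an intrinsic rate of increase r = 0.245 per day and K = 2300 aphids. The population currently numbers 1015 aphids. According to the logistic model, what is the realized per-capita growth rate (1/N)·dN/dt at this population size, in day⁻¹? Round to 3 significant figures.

0.137 per day

(1/N)·dN/dt = r(1 − N/K) = 0.245 × (1 − 1015/2300).
= 0.245 × 0.5587 = 0.13688.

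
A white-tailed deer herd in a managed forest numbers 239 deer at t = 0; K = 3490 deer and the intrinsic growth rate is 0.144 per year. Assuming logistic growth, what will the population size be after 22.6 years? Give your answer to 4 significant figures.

A = (K − N₀)/N₀ = (3490 − 239)/239 = 13.603.
N(t) = K/(1 + A·e^(−rt)) = 3490/(1 + 13.603×e^(−0.144×22.6)).
e^(−3.254) = 0.038604; denominator = 1 + 13.603×0.038604 = 1.5251.
N = 3490/1.5251 = 2288.36.

2288 deer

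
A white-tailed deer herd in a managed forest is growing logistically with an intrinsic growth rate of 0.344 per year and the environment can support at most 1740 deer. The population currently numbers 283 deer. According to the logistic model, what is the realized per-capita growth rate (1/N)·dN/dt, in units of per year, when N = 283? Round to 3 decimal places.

(1/N)·dN/dt = r(1 − N/K) = 0.344 × (1 − 283/1740).
= 0.344 × 0.83736 = 0.28805.

0.288 per year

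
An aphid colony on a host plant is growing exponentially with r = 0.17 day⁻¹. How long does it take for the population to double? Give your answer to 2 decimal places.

4.08 days

Doubling time t_d = ln(2)/r = 0.6931/0.17 = 4.0773.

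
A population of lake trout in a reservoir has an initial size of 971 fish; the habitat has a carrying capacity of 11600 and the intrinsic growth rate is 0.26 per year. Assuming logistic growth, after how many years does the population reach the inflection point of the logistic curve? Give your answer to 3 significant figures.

Logistic growth is fastest at N = K/2 = 5800.
A = (K − N₀)/N₀ = 10.946. Set K/(1 + A·e^(−rt)) = K/2 → A·e^(−rt) = 1.
e^(−0.26t) = 1/10.946 = 0.0913538, so t = ln(10.946)/0.26 = 2.393/0.26 = 9.2039.

9.20 years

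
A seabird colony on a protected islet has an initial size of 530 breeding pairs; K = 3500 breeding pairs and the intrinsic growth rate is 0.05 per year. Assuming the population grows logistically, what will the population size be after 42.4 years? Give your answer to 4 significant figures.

2093 breeding pairs

A = (K − N₀)/N₀ = (3500 − 530)/530 = 5.6038.
N(t) = K/(1 + A·e^(−rt)) = 3500/(1 + 5.6038×e^(−0.05×42.4)).
e^(−2.12) = 0.12003; denominator = 1 + 5.6038×0.12003 = 1.6726.
N = 3500/1.6726 = 2092.51.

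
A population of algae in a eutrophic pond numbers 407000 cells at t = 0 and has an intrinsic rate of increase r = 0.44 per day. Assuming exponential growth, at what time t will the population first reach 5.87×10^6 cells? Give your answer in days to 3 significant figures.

6.07 days

Set N₀·e^(rt) = 5.87×10^6: e^(0.44·t) = 5.87×10^6/407000 = 14.423.
0.44·t = ln(14.423) = 2.6688, so t = 2.6688/0.44 = 6.0654.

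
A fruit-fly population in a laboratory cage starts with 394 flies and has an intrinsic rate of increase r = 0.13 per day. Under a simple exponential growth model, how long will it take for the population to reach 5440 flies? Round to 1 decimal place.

20.2 days

Set N₀·e^(rt) = 5440: e^(0.13·t) = 5440/394 = 13.807.
0.13·t = ln(13.807) = 2.6252, so t = 2.6252/0.13 = 20.194.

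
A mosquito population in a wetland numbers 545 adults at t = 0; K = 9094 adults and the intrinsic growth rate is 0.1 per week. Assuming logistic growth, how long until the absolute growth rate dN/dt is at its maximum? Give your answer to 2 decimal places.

Logistic growth is fastest at N = K/2 = 4547.
A = (K − N₀)/N₀ = 15.686. Set K/(1 + A·e^(−rt)) = K/2 → A·e^(−rt) = 1.
e^(−0.1t) = 1/15.686 = 0.0637501, so t = ln(15.686)/0.1 = 2.7528/0.1 = 27.528.

27.53 weeks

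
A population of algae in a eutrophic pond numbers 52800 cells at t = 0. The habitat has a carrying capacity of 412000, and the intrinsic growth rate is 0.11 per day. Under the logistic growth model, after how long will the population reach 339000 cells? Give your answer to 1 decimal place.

A = (K − N₀)/N₀ = (412000 − 52800)/52800 = 6.803.
Solve 412000/(1 + 6.803·e^(−0.11t)) = 339000: 1 + 6.803·e^(−0.11t) = 1.2153, so e^(−0.11t) = 0.0316534.
−0.11·t = ln(0.0316534) = -3.4529, so t = 3.4529/0.11 = 31.39.

31.4 days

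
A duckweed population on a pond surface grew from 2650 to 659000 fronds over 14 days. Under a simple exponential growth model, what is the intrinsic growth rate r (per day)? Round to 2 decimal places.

0.39 per day

From N(t) = N₀·e^(rt): e^(r·14) = 659000/2650 = 248.68.
r·14 = ln(248.68) = 5.5162, so r = 5.5162/14 = 0.39401.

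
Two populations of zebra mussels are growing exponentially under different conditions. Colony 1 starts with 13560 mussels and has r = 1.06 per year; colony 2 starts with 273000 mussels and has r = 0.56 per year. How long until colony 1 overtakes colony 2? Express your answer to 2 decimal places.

6.00 years

Set 13560·e^(1.06t) = 273000·e^(0.56t).
e^((1.06 − 0.56)t) = 273000/13560 → e^(0.5·t) = 20.133.
0.5·t = ln(20.133) = 3.0023, so t = 3.0023/0.5 = 6.0047.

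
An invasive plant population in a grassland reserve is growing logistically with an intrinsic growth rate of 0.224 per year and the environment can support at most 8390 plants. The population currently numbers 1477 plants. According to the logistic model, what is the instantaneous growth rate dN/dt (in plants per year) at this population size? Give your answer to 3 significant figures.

273 plants per year

dN/dt = rN(1 − N/K) = 0.224 × 1477 × (1 − 1477/8390).
1 − 1477/8390 = 0.82396; dN/dt = 0.224 × 1477 × 0.82396 = 272.6.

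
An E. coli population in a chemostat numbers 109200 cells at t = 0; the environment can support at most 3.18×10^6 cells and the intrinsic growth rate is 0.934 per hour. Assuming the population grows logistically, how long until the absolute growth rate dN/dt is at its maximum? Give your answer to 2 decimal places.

3.57 hours

Logistic growth is fastest at N = K/2 = 1.59×10^6.
A = (K − N₀)/N₀ = 28.121. Set K/(1 + A·e^(−rt)) = K/2 → A·e^(−rt) = 1.
e^(−0.934t) = 1/28.121 = 0.0355608, so t = ln(28.121)/0.934 = 3.3365/0.934 = 3.5723.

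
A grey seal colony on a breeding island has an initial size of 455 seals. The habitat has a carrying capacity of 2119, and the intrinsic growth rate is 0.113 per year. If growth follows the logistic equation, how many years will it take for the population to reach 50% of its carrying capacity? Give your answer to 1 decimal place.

A = (K − N₀)/N₀ = (2119 − 455)/455 = 3.6571.
Solve 2119/(1 + 3.6571·e^(−0.113t)) = 1059.5: 1 + 3.6571·e^(−0.113t) = 2, so e^(−0.113t) = 0.273438.
−0.113·t = ln(0.273438) = -1.2967, so t = 1.2967/0.113 = 11.475.

11.5 years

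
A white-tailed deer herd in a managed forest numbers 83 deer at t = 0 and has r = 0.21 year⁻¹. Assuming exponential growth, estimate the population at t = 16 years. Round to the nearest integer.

2390 deer

N(t) = N₀·e^(rt) = 83 × e^(0.21×16) = 83 × e^3.36.
e^3.36 ≈ 28.789, so N ≈ 83 × 28.789 = 2389.5.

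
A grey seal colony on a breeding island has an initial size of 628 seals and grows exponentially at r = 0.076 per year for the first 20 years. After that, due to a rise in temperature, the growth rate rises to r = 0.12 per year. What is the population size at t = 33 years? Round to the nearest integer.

Phase 1: N(20) = 628·e^(0.076×20) = 628·e^1.52 = 2871.36.
Phase 2 runs for 33 − 20 = 13 years at r = 0.12.
N(33) = 2871.36·e^(0.12×13) = 2871.36·e^1.56 = 13664.3.

13664 seals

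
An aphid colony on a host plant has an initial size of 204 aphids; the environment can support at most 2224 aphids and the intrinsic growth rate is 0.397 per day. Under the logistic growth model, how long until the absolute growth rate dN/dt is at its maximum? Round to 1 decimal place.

Logistic growth is fastest at N = K/2 = 1112.
A = (K − N₀)/N₀ = 9.902. Set K/(1 + A·e^(−rt)) = K/2 → A·e^(−rt) = 1.
e^(−0.397t) = 1/9.902 = 0.10099, so t = ln(9.902)/0.397 = 2.2927/0.397 = 5.7751.

5.8 days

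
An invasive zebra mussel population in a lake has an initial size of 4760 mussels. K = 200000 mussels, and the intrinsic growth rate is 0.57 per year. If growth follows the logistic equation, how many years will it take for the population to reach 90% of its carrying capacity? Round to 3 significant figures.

10.4 years

A = (K − N₀)/N₀ = (200000 − 4760)/4760 = 41.017.
Solve 200000/(1 + 41.017·e^(−0.57t)) = 180000: 1 + 41.017·e^(−0.57t) = 1.1111, so e^(−0.57t) = 0.00270892.
−0.57·t = ln(0.00270892) = -5.9112, so t = 5.9112/0.57 = 10.371.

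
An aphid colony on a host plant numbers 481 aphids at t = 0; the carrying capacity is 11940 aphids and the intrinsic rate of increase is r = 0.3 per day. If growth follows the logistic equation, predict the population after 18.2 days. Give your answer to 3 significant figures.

A = (K − N₀)/N₀ = (11940 − 481)/481 = 23.823.
N(t) = K/(1 + A·e^(−rt)) = 11940/(1 + 23.823×e^(−0.3×18.2)).
e^(−5.46) = 0.0042536; denominator = 1 + 23.823×0.0042536 = 1.1013.
N = 11940/1.1013 = 10841.4.

10800 aphids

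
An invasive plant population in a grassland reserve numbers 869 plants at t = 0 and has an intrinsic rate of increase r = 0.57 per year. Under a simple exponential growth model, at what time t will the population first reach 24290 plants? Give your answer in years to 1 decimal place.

Set N₀·e^(rt) = 24290: e^(0.57·t) = 24290/869 = 27.952.
0.57·t = ln(27.952) = 3.3305, so t = 3.3305/0.57 = 5.8429.

5.8 years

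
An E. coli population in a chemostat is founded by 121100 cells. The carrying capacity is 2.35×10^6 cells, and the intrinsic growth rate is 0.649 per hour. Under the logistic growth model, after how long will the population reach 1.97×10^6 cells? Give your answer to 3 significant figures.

A = (K − N₀)/N₀ = (2.35×10^6 − 121100)/121100 = 18.405.
Solve 2.35×10^6/(1 + 18.405·e^(−0.649t)) = 1.97×10^6: 1 + 18.405·e^(−0.649t) = 1.1929, so e^(−0.649t) = 0.0104802.
−0.649·t = ln(0.0104802) = -4.5583, so t = 4.5583/0.649 = 7.0235.

7.02 hours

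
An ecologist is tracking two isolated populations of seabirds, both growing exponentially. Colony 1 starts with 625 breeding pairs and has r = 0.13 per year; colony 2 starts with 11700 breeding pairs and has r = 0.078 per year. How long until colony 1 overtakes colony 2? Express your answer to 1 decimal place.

56.3 years

Set 625·e^(0.13t) = 11700·e^(0.078t).
e^((0.13 − 0.078)t) = 11700/625 → e^(0.052·t) = 18.72.
0.052·t = ln(18.72) = 2.9296, so t = 2.9296/0.052 = 56.338.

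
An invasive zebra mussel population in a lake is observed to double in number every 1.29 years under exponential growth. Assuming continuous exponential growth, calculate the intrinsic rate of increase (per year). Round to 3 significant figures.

r = ln(2)/t_d = 0.6931/1.29 = 0.53732.

0.537 per year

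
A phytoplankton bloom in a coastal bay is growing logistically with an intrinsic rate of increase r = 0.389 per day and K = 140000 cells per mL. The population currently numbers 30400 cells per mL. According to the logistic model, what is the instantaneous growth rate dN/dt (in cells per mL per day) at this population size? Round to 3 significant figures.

dN/dt = rN(1 − N/K) = 0.389 × 30400 × (1 − 30400/140000).
1 − 30400/140000 = 0.78286; dN/dt = 0.389 × 30400 × 0.78286 = 9257.8.

9260 cells per mL per day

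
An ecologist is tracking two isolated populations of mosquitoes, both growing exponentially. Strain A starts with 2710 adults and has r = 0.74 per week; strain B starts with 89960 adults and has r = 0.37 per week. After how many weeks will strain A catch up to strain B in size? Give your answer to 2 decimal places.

Set 2710·e^(0.74t) = 89960·e^(0.37t).
e^((0.74 − 0.37)t) = 89960/2710 → e^(0.37·t) = 33.196.
0.37·t = ln(33.196) = 3.5024, so t = 3.5024/0.37 = 9.466.

9.47 weeks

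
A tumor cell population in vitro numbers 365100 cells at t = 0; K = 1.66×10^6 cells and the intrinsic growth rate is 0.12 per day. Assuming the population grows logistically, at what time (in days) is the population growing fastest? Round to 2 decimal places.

Logistic growth is fastest at N = K/2 = 830000.
A = (K − N₀)/N₀ = 3.5467. Set K/(1 + A·e^(−rt)) = K/2 → A·e^(−rt) = 1.
e^(−0.12t) = 1/3.5467 = 0.281952, so t = ln(3.5467)/0.12 = 1.266/0.12 = 10.55.

10.55 days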